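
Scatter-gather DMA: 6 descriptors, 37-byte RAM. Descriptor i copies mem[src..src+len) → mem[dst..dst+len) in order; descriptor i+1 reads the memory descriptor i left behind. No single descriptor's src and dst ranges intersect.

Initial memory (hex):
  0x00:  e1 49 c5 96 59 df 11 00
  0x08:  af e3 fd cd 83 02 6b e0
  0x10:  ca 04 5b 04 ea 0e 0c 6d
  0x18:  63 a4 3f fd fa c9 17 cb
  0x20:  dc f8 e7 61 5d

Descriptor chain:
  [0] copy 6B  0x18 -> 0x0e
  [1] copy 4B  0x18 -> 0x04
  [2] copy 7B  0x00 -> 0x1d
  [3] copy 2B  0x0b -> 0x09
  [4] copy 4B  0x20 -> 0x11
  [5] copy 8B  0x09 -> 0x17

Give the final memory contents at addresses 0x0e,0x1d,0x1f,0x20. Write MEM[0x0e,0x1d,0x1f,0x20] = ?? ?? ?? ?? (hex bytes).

MEM[0x0e,0x1d,0x1f,0x20] = 63 a4 c5 96

#0 dst[0x0e+6] := {0x63,0xa4,0x3f,0xfd,0xfa,0xc9}
#1 dst[0x04+4] := {0x63,0xa4,0x3f,0xfd}
#2 dst[0x1d+7] := {0xe1,0x49,0xc5,0x96,0x63,0xa4,0x3f}
#3 dst[0x09+2] := {0xcd,0x83}
#4 dst[0x11+4] := {0x96,0x63,0xa4,0x3f}
#5 dst[0x17+8] := {0xcd,0x83,0xcd,0x83,0x02,0x63,0xa4,0x3f}
query mem[0x0e]=0x63, mem[0x1d]=0xa4, mem[0x1f]=0xc5, mem[0x20]=0x96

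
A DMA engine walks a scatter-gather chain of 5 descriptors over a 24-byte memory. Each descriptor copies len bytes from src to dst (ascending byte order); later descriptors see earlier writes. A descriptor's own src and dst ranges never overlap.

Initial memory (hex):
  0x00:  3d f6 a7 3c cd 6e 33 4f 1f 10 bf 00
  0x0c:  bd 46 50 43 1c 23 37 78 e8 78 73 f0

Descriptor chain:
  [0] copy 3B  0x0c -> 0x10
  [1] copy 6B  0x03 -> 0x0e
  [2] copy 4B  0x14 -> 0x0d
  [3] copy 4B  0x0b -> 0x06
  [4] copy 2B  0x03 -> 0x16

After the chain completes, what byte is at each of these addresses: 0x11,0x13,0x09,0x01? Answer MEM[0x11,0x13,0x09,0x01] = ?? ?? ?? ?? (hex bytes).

[0] 0x0c->0x10 len=3 : bd 46 50
[1] 0x03->0x0e len=6 : 3c cd 6e 33 4f 1f
[2] 0x14->0x0d len=4 : e8 78 73 f0
[3] 0x0b->0x06 len=4 : 00 bd e8 78
[4] 0x03->0x16 len=2 : 3c cd
query mem[0x11]=0x33, mem[0x13]=0x1f, mem[0x09]=0x78, mem[0x01]=0xf6

MEM[0x11,0x13,0x09,0x01] = 33 1f 78 f6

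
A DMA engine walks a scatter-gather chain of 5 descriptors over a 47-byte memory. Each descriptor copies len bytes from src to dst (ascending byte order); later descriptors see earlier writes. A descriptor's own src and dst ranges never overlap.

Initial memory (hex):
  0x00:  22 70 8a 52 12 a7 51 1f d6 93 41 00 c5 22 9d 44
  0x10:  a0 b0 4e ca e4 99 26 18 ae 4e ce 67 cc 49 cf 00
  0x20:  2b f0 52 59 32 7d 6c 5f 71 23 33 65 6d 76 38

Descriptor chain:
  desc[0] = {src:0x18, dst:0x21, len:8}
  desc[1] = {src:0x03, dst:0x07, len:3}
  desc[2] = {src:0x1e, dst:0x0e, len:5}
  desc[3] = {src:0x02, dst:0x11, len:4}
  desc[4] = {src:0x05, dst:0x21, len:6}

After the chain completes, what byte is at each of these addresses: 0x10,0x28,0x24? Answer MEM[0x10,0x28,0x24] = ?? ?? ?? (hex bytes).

MEM[0x10,0x28,0x24] = 2b 00 12

#0 dst[0x21+8] := {0xae,0x4e,0xce,0x67,0xcc,0x49,0xcf,0x00}
#1 dst[0x07+3] := {0x52,0x12,0xa7}
#2 dst[0x0e+5] := {0xcf,0x00,0x2b,0xae,0x4e}
#3 dst[0x11+4] := {0x8a,0x52,0x12,0xa7}
#4 dst[0x21+6] := {0xa7,0x51,0x52,0x12,0xa7,0x41}
query mem[0x10]=0x2b, mem[0x28]=0x00, mem[0x24]=0x12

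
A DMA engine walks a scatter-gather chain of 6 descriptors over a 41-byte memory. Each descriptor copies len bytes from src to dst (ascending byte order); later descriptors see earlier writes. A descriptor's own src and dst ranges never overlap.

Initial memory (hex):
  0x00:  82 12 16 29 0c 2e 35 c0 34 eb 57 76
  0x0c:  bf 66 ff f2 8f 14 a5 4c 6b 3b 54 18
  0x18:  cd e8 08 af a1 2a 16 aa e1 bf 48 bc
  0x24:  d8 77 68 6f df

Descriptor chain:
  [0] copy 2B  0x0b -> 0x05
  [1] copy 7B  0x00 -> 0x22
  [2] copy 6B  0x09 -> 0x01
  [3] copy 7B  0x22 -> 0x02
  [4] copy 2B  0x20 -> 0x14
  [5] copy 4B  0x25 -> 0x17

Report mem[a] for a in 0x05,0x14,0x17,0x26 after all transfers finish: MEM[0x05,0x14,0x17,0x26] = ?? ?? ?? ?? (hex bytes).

D0: mem[0x05..0x06] <- [76 bf]
D1: mem[0x22..0x28] <- [82 12 16 29 0c 76 bf]
D2: mem[0x01..0x06] <- [eb 57 76 bf 66 ff]
D3: mem[0x02..0x08] <- [82 12 16 29 0c 76 bf]
D4: mem[0x14..0x15] <- [e1 bf]
D5: mem[0x17..0x1a] <- [29 0c 76 bf]
query mem[0x05]=0x29, mem[0x14]=0xe1, mem[0x17]=0x29, mem[0x26]=0x0c

MEM[0x05,0x14,0x17,0x26] = 29 e1 29 0c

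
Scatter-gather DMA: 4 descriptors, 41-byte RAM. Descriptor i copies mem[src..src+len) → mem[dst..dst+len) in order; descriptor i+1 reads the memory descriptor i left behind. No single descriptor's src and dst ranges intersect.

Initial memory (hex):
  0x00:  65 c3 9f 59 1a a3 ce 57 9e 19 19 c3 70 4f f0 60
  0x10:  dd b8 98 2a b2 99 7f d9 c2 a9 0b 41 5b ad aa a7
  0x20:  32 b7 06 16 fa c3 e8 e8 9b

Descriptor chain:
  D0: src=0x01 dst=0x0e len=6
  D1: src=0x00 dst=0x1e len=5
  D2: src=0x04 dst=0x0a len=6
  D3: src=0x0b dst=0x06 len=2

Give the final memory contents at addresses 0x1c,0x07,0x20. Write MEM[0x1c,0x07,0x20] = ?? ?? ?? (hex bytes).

#0 dst[0x0e+6] := {0xc3,0x9f,0x59,0x1a,0xa3,0xce}
#1 dst[0x1e+5] := {0x65,0xc3,0x9f,0x59,0x1a}
#2 dst[0x0a+6] := {0x1a,0xa3,0xce,0x57,0x9e,0x19}
#3 dst[0x06+2] := {0xa3,0xce}
query mem[0x1c]=0x5b, mem[0x07]=0xce, mem[0x20]=0x9f

MEM[0x1c,0x07,0x20] = 5b ce 9f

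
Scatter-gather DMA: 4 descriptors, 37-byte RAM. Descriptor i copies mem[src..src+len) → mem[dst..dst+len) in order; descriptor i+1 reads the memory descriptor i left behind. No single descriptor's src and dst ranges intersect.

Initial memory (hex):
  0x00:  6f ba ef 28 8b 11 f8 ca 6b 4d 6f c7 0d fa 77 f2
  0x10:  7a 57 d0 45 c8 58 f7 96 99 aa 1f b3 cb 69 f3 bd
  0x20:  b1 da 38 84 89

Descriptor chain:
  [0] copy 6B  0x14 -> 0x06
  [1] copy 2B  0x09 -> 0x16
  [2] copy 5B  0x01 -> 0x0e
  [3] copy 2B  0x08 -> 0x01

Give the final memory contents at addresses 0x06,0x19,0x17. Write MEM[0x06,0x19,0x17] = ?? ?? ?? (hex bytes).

#0 dst[0x06+6] := {0xc8,0x58,0xf7,0x96,0x99,0xaa}
#1 dst[0x16+2] := {0x96,0x99}
#2 dst[0x0e+5] := {0xba,0xef,0x28,0x8b,0x11}
#3 dst[0x01+2] := {0xf7,0x96}
query mem[0x06]=0xc8, mem[0x19]=0xaa, mem[0x17]=0x99

MEM[0x06,0x19,0x17] = c8 aa 99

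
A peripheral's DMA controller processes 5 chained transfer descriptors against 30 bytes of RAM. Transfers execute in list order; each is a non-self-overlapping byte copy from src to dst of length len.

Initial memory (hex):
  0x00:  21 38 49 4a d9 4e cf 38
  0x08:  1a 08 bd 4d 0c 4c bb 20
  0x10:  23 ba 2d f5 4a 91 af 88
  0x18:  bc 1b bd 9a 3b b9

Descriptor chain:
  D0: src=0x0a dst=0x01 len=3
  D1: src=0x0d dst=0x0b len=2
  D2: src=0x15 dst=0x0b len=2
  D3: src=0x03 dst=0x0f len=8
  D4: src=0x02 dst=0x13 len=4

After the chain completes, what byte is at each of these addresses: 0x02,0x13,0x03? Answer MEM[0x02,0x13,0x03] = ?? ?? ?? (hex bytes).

MEM[0x02,0x13,0x03] = 4d 4d 0c

D0: mem[0x01..0x03] <- [bd 4d 0c]
D1: mem[0x0b..0x0c] <- [4c bb]
D2: mem[0x0b..0x0c] <- [91 af]
D3: mem[0x0f..0x16] <- [0c d9 4e cf 38 1a 08 bd]
D4: mem[0x13..0x16] <- [4d 0c d9 4e]
query mem[0x02]=0x4d, mem[0x13]=0x4d, mem[0x03]=0x0c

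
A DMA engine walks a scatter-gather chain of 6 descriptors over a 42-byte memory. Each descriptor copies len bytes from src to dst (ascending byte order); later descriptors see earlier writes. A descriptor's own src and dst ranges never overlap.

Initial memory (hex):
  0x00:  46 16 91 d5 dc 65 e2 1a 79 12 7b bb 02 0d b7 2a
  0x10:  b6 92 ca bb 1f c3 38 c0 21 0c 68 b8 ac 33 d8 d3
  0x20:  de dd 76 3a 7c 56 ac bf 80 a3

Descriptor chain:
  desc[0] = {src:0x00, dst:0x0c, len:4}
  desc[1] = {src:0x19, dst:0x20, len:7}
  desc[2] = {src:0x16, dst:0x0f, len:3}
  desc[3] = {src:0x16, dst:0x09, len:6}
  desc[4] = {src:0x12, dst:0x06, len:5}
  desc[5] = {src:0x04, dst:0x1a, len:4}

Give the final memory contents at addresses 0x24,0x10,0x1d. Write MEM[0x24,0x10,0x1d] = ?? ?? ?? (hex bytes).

  after D0: wrote 4B at 0x0c = 461691d5
  after D1: wrote 7B at 0x20 = 0c68b8ac33d8d3
  after D2: wrote 3B at 0x0f = 38c021
  after D3: wrote 6B at 0x09 = 38c0210c68b8
  after D4: wrote 5B at 0x06 = cabb1fc338
  after D5: wrote 4B at 0x1a = dc65cabb
query mem[0x24]=0x33, mem[0x10]=0xc0, mem[0x1d]=0xbb

MEM[0x24,0x10,0x1d] = 33 c0 bb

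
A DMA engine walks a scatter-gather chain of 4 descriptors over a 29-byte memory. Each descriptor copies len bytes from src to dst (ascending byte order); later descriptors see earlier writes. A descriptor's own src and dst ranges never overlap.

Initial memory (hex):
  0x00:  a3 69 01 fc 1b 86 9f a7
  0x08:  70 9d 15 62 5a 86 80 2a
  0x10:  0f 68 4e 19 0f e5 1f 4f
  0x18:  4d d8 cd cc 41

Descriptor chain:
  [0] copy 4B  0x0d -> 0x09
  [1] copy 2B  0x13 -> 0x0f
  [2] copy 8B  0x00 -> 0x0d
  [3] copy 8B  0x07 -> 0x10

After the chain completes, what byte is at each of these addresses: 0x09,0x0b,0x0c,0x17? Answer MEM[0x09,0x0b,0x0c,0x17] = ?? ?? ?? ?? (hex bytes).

[0] 0x0d->0x09 len=4 : 86 80 2a 0f
[1] 0x13->0x0f len=2 : 19 0f
[2] 0x00->0x0d len=8 : a3 69 01 fc 1b 86 9f a7
[3] 0x07->0x10 len=8 : a7 70 86 80 2a 0f a3 69
query mem[0x09]=0x86, mem[0x0b]=0x2a, mem[0x0c]=0x0f, mem[0x17]=0x69

MEM[0x09,0x0b,0x0c,0x17] = 86 2a 0f 69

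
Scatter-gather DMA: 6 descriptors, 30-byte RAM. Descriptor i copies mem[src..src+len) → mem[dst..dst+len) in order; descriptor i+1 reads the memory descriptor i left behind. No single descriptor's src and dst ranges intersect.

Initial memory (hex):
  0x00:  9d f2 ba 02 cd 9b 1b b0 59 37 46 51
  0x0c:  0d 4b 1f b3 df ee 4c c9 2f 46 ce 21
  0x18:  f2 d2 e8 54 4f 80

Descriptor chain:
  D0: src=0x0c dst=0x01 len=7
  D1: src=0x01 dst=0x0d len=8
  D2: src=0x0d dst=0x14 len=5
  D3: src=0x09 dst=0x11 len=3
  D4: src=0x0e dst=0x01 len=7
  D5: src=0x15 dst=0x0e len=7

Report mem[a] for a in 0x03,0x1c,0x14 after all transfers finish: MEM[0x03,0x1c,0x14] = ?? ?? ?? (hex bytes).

MEM[0x03,0x1c,0x14] = b3 4f 54

  after D0: wrote 7B at 0x01 = 0d4b1fb3dfee4c
  after D1: wrote 8B at 0x0d = 0d4b1fb3dfee4c59
  after D2: wrote 5B at 0x14 = 0d4b1fb3df
  after D3: wrote 3B at 0x11 = 374651
  after D4: wrote 7B at 0x01 = 4b1fb33746510d
  after D5: wrote 7B at 0x0e = 4b1fb3dfd2e854
query mem[0x03]=0xb3, mem[0x1c]=0x4f, mem[0x14]=0x54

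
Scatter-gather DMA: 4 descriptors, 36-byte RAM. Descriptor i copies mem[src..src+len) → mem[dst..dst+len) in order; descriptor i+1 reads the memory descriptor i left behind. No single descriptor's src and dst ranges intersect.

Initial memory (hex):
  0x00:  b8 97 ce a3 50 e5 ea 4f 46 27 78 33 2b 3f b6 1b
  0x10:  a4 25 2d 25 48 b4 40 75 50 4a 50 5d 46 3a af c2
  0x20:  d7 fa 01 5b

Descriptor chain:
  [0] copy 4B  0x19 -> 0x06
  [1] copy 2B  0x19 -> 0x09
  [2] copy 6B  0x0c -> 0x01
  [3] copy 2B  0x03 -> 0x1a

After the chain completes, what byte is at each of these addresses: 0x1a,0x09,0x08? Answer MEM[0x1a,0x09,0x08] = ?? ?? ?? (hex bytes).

  after D0: wrote 4B at 0x06 = 4a505d46
  after D1: wrote 2B at 0x09 = 4a50
  after D2: wrote 6B at 0x01 = 2b3fb61ba425
  after D3: wrote 2B at 0x1a = b61b
query mem[0x1a]=0xb6, mem[0x09]=0x4a, mem[0x08]=0x5d

MEM[0x1a,0x09,0x08] = b6 4a 5d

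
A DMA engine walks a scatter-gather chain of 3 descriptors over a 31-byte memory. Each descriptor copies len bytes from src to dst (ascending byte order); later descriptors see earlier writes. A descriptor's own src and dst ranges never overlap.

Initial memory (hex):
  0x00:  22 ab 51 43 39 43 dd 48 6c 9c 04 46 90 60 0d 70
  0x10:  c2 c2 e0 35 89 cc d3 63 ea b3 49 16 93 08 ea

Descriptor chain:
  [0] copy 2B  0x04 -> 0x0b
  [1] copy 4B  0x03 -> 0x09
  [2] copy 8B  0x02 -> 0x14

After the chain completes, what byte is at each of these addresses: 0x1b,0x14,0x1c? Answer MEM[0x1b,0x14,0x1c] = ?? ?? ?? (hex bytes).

MEM[0x1b,0x14,0x1c] = 43 51 93

#0 dst[0x0b+2] := {0x39,0x43}
#1 dst[0x09+4] := {0x43,0x39,0x43,0xdd}
#2 dst[0x14+8] := {0x51,0x43,0x39,0x43,0xdd,0x48,0x6c,0x43}
query mem[0x1b]=0x43, mem[0x14]=0x51, mem[0x1c]=0x93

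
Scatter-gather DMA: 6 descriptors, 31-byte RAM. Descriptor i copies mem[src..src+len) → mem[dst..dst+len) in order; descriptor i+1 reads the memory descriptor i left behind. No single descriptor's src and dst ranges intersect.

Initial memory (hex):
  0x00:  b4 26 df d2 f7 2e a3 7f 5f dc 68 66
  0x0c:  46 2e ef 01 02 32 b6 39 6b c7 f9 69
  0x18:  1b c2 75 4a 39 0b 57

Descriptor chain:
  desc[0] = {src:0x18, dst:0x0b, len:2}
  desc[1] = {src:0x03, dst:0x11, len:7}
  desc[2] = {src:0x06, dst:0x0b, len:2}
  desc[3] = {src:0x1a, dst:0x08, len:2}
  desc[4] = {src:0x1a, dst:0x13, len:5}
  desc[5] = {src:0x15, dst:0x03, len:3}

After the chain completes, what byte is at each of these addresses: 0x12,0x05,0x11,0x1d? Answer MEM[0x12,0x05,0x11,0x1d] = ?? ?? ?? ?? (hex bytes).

MEM[0x12,0x05,0x11,0x1d] = f7 57 d2 0b

D0: mem[0x0b..0x0c] <- [1b c2]
D1: mem[0x11..0x17] <- [d2 f7 2e a3 7f 5f dc]
D2: mem[0x0b..0x0c] <- [a3 7f]
D3: mem[0x08..0x09] <- [75 4a]
D4: mem[0x13..0x17] <- [75 4a 39 0b 57]
D5: mem[0x03..0x05] <- [39 0b 57]
query mem[0x12]=0xf7, mem[0x05]=0x57, mem[0x11]=0xd2, mem[0x1d]=0x0b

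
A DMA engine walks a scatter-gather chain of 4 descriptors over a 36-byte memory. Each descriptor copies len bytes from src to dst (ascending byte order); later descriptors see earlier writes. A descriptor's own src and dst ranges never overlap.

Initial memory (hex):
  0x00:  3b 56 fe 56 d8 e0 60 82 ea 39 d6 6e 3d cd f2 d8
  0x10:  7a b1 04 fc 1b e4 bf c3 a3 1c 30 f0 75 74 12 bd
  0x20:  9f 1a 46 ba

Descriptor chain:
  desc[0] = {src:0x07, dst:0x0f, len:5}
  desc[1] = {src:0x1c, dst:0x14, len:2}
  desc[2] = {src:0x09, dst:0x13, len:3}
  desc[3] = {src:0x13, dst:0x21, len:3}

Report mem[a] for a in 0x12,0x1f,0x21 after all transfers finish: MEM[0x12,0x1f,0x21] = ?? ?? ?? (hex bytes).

D0: mem[0x0f..0x13] <- [82 ea 39 d6 6e]
D1: mem[0x14..0x15] <- [75 74]
D2: mem[0x13..0x15] <- [39 d6 6e]
D3: mem[0x21..0x23] <- [39 d6 6e]
query mem[0x12]=0xd6, mem[0x1f]=0xbd, mem[0x21]=0x39

MEM[0x12,0x1f,0x21] = d6 bd 39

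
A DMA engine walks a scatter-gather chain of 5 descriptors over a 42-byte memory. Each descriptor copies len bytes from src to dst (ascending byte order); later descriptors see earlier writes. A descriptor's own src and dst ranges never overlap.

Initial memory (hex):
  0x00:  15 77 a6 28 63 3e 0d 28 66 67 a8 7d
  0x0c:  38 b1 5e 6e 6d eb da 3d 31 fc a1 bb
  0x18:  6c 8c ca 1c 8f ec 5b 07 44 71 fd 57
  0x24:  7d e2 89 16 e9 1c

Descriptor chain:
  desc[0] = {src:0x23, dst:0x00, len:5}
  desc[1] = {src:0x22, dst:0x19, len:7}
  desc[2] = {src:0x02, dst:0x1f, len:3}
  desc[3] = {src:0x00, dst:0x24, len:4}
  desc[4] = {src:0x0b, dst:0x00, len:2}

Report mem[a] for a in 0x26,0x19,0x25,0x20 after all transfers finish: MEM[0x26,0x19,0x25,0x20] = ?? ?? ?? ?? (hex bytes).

#0 dst[0x00+5] := {0x57,0x7d,0xe2,0x89,0x16}
#1 dst[0x19+7] := {0xfd,0x57,0x7d,0xe2,0x89,0x16,0xe9}
#2 dst[0x1f+3] := {0xe2,0x89,0x16}
#3 dst[0x24+4] := {0x57,0x7d,0xe2,0x89}
#4 dst[0x00+2] := {0x7d,0x38}
query mem[0x26]=0xe2, mem[0x19]=0xfd, mem[0x25]=0x7d, mem[0x20]=0x89

MEM[0x26,0x19,0x25,0x20] = e2 fd 7d 89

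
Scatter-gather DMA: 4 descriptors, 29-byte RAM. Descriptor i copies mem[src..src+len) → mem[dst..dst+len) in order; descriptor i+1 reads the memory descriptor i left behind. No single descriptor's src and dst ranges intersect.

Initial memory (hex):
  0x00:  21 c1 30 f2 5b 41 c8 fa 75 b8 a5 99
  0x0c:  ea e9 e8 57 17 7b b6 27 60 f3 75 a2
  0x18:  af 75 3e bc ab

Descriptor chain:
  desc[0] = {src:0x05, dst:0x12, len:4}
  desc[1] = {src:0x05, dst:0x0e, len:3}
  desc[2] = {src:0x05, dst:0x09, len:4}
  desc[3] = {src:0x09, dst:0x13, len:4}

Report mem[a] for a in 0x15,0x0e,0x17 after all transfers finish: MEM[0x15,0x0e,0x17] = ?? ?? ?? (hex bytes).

MEM[0x15,0x0e,0x17] = fa 41 a2

  after D0: wrote 4B at 0x12 = 41c8fa75
  after D1: wrote 3B at 0x0e = 41c8fa
  after D2: wrote 4B at 0x09 = 41c8fa75
  after D3: wrote 4B at 0x13 = 41c8fa75
query mem[0x15]=0xfa, mem[0x0e]=0x41, mem[0x17]=0xa2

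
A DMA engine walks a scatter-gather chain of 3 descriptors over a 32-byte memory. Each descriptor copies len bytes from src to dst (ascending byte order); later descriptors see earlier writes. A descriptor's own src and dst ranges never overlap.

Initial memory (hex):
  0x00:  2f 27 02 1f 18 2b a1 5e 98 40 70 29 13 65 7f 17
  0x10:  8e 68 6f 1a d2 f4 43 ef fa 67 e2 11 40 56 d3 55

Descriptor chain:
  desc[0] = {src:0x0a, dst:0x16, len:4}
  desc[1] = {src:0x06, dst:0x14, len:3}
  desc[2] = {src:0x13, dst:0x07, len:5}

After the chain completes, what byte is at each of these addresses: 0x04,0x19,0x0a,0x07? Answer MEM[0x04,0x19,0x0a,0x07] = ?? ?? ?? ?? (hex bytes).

MEM[0x04,0x19,0x0a,0x07] = 18 65 98 1a

  after D0: wrote 4B at 0x16 = 70291365
  after D1: wrote 3B at 0x14 = a15e98
  after D2: wrote 5B at 0x07 = 1aa15e9829
query mem[0x04]=0x18, mem[0x19]=0x65, mem[0x0a]=0x98, mem[0x07]=0x1a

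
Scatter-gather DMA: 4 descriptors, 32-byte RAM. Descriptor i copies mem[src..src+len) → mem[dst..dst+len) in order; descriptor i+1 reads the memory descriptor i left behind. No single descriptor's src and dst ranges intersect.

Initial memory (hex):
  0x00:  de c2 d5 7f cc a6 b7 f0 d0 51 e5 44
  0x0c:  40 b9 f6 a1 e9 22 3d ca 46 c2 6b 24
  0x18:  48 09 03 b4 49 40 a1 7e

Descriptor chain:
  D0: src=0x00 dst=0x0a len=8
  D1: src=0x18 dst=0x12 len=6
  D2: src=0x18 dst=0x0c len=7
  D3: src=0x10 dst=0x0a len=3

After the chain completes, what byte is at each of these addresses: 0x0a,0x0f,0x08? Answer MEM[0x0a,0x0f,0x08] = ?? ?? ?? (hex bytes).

  after D0: wrote 8B at 0x0a = dec2d57fcca6b7f0
  after D1: wrote 6B at 0x12 = 480903b44940
  after D2: wrote 7B at 0x0c = 480903b44940a1
  after D3: wrote 3B at 0x0a = 4940a1
query mem[0x0a]=0x49, mem[0x0f]=0xb4, mem[0x08]=0xd0

MEM[0x0a,0x0f,0x08] = 49 b4 d0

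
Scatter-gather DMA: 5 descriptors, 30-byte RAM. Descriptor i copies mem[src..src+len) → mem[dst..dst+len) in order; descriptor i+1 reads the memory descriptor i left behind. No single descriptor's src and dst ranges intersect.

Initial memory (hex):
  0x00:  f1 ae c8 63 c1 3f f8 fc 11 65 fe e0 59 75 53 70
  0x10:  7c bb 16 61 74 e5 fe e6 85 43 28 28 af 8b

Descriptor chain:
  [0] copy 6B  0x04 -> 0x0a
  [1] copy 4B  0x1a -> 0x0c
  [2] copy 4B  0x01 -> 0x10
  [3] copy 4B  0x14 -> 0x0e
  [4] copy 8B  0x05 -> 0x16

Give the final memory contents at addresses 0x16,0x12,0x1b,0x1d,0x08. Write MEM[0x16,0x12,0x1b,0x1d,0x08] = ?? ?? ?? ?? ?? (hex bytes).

MEM[0x16,0x12,0x1b,0x1d,0x08] = 3f 63 c1 28 11

#0 dst[0x0a+6] := {0xc1,0x3f,0xf8,0xfc,0x11,0x65}
#1 dst[0x0c+4] := {0x28,0x28,0xaf,0x8b}
#2 dst[0x10+4] := {0xae,0xc8,0x63,0xc1}
#3 dst[0x0e+4] := {0x74,0xe5,0xfe,0xe6}
#4 dst[0x16+8] := {0x3f,0xf8,0xfc,0x11,0x65,0xc1,0x3f,0x28}
query mem[0x16]=0x3f, mem[0x12]=0x63, mem[0x1b]=0xc1, mem[0x1d]=0x28, mem[0x08]=0x11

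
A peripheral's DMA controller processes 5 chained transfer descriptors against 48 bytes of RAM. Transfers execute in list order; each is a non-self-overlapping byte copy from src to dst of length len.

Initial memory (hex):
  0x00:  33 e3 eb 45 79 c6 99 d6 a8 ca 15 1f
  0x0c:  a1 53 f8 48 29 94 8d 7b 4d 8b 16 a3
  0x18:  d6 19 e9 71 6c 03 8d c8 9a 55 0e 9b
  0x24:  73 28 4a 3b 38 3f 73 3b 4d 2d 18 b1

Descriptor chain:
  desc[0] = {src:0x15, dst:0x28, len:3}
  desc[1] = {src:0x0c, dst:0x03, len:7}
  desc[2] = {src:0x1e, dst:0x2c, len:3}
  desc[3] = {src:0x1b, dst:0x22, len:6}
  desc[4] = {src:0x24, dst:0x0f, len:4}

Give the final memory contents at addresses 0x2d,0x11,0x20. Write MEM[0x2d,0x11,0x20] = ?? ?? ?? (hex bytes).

MEM[0x2d,0x11,0x20] = c8 c8 9a

  after D0: wrote 3B at 0x28 = 8b16a3
  after D1: wrote 7B at 0x03 = a153f84829948d
  after D2: wrote 3B at 0x2c = 8dc89a
  after D3: wrote 6B at 0x22 = 716c038dc89a
  after D4: wrote 4B at 0x0f = 038dc89a
query mem[0x2d]=0xc8, mem[0x11]=0xc8, mem[0x20]=0x9a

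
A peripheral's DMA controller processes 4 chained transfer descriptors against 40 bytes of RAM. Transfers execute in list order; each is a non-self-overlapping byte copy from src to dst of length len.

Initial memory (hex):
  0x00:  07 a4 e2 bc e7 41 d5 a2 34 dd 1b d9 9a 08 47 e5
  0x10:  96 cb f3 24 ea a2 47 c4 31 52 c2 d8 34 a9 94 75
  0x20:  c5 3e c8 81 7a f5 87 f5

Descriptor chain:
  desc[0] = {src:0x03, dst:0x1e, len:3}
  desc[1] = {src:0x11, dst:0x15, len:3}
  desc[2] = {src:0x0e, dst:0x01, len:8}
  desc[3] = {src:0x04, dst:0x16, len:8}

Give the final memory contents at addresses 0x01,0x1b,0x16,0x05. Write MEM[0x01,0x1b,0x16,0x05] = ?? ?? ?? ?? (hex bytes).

  after D0: wrote 3B at 0x1e = bce741
  after D1: wrote 3B at 0x15 = cbf324
  after D2: wrote 8B at 0x01 = 47e596cbf324eacb
  after D3: wrote 8B at 0x16 = cbf324eacbdd1bd9
query mem[0x01]=0x47, mem[0x1b]=0xdd, mem[0x16]=0xcb, mem[0x05]=0xf3

MEM[0x01,0x1b,0x16,0x05] = 47 dd cb f3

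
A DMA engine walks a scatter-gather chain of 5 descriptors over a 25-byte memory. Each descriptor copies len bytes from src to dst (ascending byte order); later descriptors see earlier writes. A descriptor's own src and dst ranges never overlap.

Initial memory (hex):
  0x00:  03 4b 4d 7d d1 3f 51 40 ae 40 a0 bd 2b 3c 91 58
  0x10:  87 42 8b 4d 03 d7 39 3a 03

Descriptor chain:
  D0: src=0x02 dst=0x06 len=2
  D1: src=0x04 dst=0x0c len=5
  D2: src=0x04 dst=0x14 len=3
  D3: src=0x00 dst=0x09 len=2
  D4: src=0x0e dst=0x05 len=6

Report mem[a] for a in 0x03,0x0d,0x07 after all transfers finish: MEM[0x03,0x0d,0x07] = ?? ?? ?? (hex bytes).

#0 dst[0x06+2] := {0x4d,0x7d}
#1 dst[0x0c+5] := {0xd1,0x3f,0x4d,0x7d,0xae}
#2 dst[0x14+3] := {0xd1,0x3f,0x4d}
#3 dst[0x09+2] := {0x03,0x4b}
#4 dst[0x05+6] := {0x4d,0x7d,0xae,0x42,0x8b,0x4d}
query mem[0x03]=0x7d, mem[0x0d]=0x3f, mem[0x07]=0xae

MEM[0x03,0x0d,0x07] = 7d 3f ae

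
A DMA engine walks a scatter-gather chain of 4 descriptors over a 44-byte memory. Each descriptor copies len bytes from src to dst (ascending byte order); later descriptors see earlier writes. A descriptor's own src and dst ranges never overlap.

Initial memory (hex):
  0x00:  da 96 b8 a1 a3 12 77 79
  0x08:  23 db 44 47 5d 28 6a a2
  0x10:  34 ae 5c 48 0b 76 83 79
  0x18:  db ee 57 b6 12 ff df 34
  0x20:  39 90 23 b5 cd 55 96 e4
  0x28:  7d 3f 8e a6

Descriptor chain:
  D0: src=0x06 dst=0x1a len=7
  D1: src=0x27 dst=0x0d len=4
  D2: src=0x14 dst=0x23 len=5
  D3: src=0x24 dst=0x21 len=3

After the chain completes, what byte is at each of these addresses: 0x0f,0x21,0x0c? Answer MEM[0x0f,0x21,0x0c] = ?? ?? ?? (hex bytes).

MEM[0x0f,0x21,0x0c] = 3f 76 5d

[0] 0x06->0x1a len=7 : 77 79 23 db 44 47 5d
[1] 0x27->0x0d len=4 : e4 7d 3f 8e
[2] 0x14->0x23 len=5 : 0b 76 83 79 db
[3] 0x24->0x21 len=3 : 76 83 79
query mem[0x0f]=0x3f, mem[0x21]=0x76, mem[0x0c]=0x5d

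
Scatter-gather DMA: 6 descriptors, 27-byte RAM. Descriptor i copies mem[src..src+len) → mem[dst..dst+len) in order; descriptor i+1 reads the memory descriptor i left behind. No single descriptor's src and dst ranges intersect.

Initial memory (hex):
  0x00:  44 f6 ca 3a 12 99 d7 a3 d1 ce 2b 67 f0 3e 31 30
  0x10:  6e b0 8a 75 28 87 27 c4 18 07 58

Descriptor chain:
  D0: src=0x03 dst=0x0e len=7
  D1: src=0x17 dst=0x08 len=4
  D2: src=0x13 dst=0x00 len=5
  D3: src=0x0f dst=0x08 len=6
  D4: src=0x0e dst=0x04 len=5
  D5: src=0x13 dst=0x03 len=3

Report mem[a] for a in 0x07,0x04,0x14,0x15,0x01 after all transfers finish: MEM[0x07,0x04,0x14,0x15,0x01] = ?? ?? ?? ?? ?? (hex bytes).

  after D0: wrote 7B at 0x0e = 3a1299d7a3d1ce
  after D1: wrote 4B at 0x08 = c4180758
  after D2: wrote 5B at 0x00 = d1ce8727c4
  after D3: wrote 6B at 0x08 = 1299d7a3d1ce
  after D4: wrote 5B at 0x04 = 3a1299d7a3
  after D5: wrote 3B at 0x03 = d1ce87
query mem[0x07]=0xd7, mem[0x04]=0xce, mem[0x14]=0xce, mem[0x15]=0x87, mem[0x01]=0xce

MEM[0x07,0x04,0x14,0x15,0x01] = d7 ce ce 87 ce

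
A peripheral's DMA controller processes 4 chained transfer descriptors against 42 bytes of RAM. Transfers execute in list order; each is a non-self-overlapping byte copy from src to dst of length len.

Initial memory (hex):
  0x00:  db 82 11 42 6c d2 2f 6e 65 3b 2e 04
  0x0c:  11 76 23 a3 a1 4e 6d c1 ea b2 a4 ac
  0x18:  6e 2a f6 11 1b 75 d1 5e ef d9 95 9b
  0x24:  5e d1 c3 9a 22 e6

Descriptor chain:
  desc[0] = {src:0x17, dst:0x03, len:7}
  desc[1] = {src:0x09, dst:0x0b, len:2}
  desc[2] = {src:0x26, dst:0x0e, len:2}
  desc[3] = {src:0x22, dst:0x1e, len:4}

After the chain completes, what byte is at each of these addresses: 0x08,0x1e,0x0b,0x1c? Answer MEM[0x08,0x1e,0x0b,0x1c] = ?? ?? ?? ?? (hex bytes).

MEM[0x08,0x1e,0x0b,0x1c] = 1b 95 75 1b

#0 dst[0x03+7] := {0xac,0x6e,0x2a,0xf6,0x11,0x1b,0x75}
#1 dst[0x0b+2] := {0x75,0x2e}
#2 dst[0x0e+2] := {0xc3,0x9a}
#3 dst[0x1e+4] := {0x95,0x9b,0x5e,0xd1}
query mem[0x08]=0x1b, mem[0x1e]=0x95, mem[0x0b]=0x75, mem[0x1c]=0x1b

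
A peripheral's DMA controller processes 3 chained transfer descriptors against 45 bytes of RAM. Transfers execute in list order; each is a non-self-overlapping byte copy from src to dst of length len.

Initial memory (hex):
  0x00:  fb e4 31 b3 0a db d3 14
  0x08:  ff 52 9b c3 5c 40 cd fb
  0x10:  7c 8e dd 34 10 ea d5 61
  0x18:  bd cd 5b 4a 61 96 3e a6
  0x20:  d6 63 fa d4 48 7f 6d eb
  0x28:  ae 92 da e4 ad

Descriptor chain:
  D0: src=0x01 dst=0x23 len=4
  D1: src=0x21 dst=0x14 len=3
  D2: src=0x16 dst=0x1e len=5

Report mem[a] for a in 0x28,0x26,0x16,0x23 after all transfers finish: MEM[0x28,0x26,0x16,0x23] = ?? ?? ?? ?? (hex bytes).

MEM[0x28,0x26,0x16,0x23] = ae 0a e4 e4

[0] 0x01->0x23 len=4 : e4 31 b3 0a
[1] 0x21->0x14 len=3 : 63 fa e4
[2] 0x16->0x1e len=5 : e4 61 bd cd 5b
query mem[0x28]=0xae, mem[0x26]=0x0a, mem[0x16]=0xe4, mem[0x23]=0xe4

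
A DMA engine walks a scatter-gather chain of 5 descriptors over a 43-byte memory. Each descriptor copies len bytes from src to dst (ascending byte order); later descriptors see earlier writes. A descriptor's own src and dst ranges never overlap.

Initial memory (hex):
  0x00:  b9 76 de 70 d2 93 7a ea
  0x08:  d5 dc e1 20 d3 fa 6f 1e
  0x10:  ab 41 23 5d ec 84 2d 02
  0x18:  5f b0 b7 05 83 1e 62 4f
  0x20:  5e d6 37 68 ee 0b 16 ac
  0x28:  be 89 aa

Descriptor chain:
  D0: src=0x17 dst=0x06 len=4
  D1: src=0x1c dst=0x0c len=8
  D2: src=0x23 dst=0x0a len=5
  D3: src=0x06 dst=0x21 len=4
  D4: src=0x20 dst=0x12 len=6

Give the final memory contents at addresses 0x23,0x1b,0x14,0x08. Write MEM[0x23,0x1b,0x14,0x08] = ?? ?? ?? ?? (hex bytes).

  after D0: wrote 4B at 0x06 = 025fb0b7
  after D1: wrote 8B at 0x0c = 831e624f5ed63768
  after D2: wrote 5B at 0x0a = 68ee0b16ac
  after D3: wrote 4B at 0x21 = 025fb0b7
  after D4: wrote 6B at 0x12 = 5e025fb0b70b
query mem[0x23]=0xb0, mem[0x1b]=0x05, mem[0x14]=0x5f, mem[0x08]=0xb0

MEM[0x23,0x1b,0x14,0x08] = b0 05 5f b0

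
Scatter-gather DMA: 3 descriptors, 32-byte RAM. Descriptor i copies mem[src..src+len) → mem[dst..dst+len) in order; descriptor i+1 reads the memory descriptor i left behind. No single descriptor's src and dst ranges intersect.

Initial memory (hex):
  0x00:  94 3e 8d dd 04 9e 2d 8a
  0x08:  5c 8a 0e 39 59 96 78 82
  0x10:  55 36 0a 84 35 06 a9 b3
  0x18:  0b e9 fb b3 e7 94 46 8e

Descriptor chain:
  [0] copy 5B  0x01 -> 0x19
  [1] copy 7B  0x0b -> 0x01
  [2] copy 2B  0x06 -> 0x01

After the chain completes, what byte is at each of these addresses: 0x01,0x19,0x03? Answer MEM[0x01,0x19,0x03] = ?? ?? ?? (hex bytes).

#0 dst[0x19+5] := {0x3e,0x8d,0xdd,0x04,0x9e}
#1 dst[0x01+7] := {0x39,0x59,0x96,0x78,0x82,0x55,0x36}
#2 dst[0x01+2] := {0x55,0x36}
query mem[0x01]=0x55, mem[0x19]=0x3e, mem[0x03]=0x96

MEM[0x01,0x19,0x03] = 55 3e 96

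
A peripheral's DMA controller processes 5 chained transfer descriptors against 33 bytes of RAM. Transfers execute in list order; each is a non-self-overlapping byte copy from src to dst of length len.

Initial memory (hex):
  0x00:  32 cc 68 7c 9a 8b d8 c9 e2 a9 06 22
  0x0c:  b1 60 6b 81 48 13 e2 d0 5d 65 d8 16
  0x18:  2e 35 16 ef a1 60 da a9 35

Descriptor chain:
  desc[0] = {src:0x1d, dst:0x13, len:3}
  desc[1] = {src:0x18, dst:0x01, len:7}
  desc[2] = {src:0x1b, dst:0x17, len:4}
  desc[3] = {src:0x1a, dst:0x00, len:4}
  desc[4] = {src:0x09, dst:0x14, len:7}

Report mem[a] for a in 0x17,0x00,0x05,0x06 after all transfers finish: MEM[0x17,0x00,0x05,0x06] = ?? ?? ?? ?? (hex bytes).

MEM[0x17,0x00,0x05,0x06] = b1 da a1 60

  after D0: wrote 3B at 0x13 = 60daa9
  after D1: wrote 7B at 0x01 = 2e3516efa160da
  after D2: wrote 4B at 0x17 = efa160da
  after D3: wrote 4B at 0x00 = daefa160
  after D4: wrote 7B at 0x14 = a90622b1606b81
query mem[0x17]=0xb1, mem[0x00]=0xda, mem[0x05]=0xa1, mem[0x06]=0x60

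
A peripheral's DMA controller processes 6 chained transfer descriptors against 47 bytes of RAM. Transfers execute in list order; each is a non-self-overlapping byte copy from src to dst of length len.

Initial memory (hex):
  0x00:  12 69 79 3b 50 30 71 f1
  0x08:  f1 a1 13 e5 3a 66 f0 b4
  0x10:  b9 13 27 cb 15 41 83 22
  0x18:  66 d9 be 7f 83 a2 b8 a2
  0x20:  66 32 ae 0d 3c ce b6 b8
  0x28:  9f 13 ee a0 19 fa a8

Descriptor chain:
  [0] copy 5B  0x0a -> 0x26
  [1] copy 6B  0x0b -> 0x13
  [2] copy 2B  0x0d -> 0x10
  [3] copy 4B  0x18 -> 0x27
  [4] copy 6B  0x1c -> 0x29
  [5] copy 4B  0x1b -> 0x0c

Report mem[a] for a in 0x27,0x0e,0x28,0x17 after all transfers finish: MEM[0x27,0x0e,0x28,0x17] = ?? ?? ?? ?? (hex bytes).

MEM[0x27,0x0e,0x28,0x17] = b9 a2 d9 b4

  after D0: wrote 5B at 0x26 = 13e53a66f0
  after D1: wrote 6B at 0x13 = e53a66f0b4b9
  after D2: wrote 2B at 0x10 = 66f0
  after D3: wrote 4B at 0x27 = b9d9be7f
  after D4: wrote 6B at 0x29 = 83a2b8a26632
  after D5: wrote 4B at 0x0c = 7f83a2b8
query mem[0x27]=0xb9, mem[0x0e]=0xa2, mem[0x28]=0xd9, mem[0x17]=0xb4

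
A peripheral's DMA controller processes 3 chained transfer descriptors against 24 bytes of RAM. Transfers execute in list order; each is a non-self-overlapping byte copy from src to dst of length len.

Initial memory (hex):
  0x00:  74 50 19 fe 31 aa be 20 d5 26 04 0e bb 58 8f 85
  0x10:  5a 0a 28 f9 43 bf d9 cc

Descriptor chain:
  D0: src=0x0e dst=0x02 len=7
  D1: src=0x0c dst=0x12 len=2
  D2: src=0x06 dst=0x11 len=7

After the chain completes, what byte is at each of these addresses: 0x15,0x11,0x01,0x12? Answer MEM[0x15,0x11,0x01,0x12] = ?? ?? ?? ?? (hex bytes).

D0: mem[0x02..0x08] <- [8f 85 5a 0a 28 f9 43]
D1: mem[0x12..0x13] <- [bb 58]
D2: mem[0x11..0x17] <- [28 f9 43 26 04 0e bb]
query mem[0x15]=0x04, mem[0x11]=0x28, mem[0x01]=0x50, mem[0x12]=0xf9

MEM[0x15,0x11,0x01,0x12] = 04 28 50 f9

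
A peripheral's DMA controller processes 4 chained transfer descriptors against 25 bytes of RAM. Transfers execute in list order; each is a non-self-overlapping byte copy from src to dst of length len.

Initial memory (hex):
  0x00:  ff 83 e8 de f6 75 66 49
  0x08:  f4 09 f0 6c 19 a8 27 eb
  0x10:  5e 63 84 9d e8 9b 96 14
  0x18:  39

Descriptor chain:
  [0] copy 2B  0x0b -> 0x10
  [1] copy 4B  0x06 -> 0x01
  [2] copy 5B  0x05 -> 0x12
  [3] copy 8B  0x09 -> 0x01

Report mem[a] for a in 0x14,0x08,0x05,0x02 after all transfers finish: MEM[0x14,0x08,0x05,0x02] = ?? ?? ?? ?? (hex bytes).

#0 dst[0x10+2] := {0x6c,0x19}
#1 dst[0x01+4] := {0x66,0x49,0xf4,0x09}
#2 dst[0x12+5] := {0x75,0x66,0x49,0xf4,0x09}
#3 dst[0x01+8] := {0x09,0xf0,0x6c,0x19,0xa8,0x27,0xeb,0x6c}
query mem[0x14]=0x49, mem[0x08]=0x6c, mem[0x05]=0xa8, mem[0x02]=0xf0

MEM[0x14,0x08,0x05,0x02] = 49 6c a8 f0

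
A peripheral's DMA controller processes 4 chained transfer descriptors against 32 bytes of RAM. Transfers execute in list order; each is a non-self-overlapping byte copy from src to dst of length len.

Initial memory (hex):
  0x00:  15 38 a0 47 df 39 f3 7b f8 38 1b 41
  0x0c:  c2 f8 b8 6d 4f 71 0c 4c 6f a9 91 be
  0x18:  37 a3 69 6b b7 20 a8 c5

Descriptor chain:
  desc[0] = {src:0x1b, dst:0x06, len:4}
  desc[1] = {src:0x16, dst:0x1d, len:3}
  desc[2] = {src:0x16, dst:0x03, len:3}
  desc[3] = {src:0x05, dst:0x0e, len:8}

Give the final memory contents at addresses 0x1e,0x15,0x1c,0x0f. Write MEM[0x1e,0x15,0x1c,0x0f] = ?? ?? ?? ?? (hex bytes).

MEM[0x1e,0x15,0x1c,0x0f] = be c2 b7 6b

#0 dst[0x06+4] := {0x6b,0xb7,0x20,0xa8}
#1 dst[0x1d+3] := {0x91,0xbe,0x37}
#2 dst[0x03+3] := {0x91,0xbe,0x37}
#3 dst[0x0e+8] := {0x37,0x6b,0xb7,0x20,0xa8,0x1b,0x41,0xc2}
query mem[0x1e]=0xbe, mem[0x15]=0xc2, mem[0x1c]=0xb7, mem[0x0f]=0x6b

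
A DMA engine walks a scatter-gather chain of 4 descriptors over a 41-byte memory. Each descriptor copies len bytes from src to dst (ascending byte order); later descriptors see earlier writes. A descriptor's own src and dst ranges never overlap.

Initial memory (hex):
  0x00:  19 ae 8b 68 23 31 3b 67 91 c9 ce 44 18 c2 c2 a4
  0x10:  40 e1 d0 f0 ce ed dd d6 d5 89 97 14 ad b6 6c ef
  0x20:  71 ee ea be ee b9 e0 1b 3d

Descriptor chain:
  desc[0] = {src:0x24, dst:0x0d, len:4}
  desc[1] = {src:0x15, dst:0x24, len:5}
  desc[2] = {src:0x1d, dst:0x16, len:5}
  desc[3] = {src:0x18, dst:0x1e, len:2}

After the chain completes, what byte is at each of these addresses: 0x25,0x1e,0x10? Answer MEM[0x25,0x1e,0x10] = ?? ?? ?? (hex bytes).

MEM[0x25,0x1e,0x10] = dd ef 1b

D0: mem[0x0d..0x10] <- [ee b9 e0 1b]
D1: mem[0x24..0x28] <- [ed dd d6 d5 89]
D2: mem[0x16..0x1a] <- [b6 6c ef 71 ee]
D3: mem[0x1e..0x1f] <- [ef 71]
query mem[0x25]=0xdd, mem[0x1e]=0xef, mem[0x10]=0x1b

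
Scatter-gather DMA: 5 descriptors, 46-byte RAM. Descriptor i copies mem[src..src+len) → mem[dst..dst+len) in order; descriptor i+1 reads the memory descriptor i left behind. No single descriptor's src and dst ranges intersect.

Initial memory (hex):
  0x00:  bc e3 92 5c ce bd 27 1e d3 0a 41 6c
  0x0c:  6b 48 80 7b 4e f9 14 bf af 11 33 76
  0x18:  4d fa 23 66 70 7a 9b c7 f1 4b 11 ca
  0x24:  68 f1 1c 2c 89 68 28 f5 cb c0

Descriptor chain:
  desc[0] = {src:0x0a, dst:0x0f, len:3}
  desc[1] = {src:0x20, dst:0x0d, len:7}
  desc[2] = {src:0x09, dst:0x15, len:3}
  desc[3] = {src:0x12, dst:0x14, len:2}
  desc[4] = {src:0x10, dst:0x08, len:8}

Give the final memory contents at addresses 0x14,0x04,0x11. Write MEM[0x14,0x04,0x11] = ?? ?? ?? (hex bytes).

MEM[0x14,0x04,0x11] = f1 ce 68

[0] 0x0a->0x0f len=3 : 41 6c 6b
[1] 0x20->0x0d len=7 : f1 4b 11 ca 68 f1 1c
[2] 0x09->0x15 len=3 : 0a 41 6c
[3] 0x12->0x14 len=2 : f1 1c
[4] 0x10->0x08 len=8 : ca 68 f1 1c f1 1c 41 6c
query mem[0x14]=0xf1, mem[0x04]=0xce, mem[0x11]=0x68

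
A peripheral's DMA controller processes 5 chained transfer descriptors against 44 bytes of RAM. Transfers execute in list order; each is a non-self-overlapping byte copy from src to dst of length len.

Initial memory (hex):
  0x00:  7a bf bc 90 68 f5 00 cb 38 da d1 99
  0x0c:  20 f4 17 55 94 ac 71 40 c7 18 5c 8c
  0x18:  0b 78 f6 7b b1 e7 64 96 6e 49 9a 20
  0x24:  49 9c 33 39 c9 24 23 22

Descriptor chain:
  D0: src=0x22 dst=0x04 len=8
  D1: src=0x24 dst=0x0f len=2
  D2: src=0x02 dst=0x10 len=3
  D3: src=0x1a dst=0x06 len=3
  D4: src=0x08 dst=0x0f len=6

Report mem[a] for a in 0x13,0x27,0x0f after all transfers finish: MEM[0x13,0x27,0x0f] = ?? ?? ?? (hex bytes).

MEM[0x13,0x27,0x0f] = 20 39 b1

[0] 0x22->0x04 len=8 : 9a 20 49 9c 33 39 c9 24
[1] 0x24->0x0f len=2 : 49 9c
[2] 0x02->0x10 len=3 : bc 90 9a
[3] 0x1a->0x06 len=3 : f6 7b b1
[4] 0x08->0x0f len=6 : b1 39 c9 24 20 f4
query mem[0x13]=0x20, mem[0x27]=0x39, mem[0x0f]=0xb1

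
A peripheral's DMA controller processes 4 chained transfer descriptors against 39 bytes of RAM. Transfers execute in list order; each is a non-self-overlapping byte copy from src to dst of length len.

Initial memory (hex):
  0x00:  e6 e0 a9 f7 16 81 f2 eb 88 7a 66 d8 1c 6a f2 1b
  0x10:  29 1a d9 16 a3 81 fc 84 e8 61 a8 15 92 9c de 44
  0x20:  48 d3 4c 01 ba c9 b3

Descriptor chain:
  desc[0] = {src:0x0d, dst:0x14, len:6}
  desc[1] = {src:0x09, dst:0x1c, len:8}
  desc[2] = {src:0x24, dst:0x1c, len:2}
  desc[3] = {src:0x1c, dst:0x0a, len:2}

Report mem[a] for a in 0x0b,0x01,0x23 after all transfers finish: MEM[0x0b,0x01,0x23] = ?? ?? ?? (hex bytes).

MEM[0x0b,0x01,0x23] = c9 e0 29

#0 dst[0x14+6] := {0x6a,0xf2,0x1b,0x29,0x1a,0xd9}
#1 dst[0x1c+8] := {0x7a,0x66,0xd8,0x1c,0x6a,0xf2,0x1b,0x29}
#2 dst[0x1c+2] := {0xba,0xc9}
#3 dst[0x0a+2] := {0xba,0xc9}
query mem[0x0b]=0xc9, mem[0x01]=0xe0, mem[0x23]=0x29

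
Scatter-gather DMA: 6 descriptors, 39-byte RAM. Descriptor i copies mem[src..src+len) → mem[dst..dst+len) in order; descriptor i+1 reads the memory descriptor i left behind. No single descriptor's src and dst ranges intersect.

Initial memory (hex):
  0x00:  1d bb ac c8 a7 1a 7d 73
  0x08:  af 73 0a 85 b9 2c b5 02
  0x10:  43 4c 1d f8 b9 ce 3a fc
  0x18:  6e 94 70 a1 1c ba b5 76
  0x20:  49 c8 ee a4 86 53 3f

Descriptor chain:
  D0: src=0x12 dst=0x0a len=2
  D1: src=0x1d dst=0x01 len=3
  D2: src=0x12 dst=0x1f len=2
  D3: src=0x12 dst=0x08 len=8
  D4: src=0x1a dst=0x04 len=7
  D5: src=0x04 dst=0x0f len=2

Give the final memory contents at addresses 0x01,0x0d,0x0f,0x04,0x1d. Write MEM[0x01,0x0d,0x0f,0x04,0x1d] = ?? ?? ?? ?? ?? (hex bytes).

MEM[0x01,0x0d,0x0f,0x04,0x1d] = ba fc 70 70 ba

#0 dst[0x0a+2] := {0x1d,0xf8}
#1 dst[0x01+3] := {0xba,0xb5,0x76}
#2 dst[0x1f+2] := {0x1d,0xf8}
#3 dst[0x08+8] := {0x1d,0xf8,0xb9,0xce,0x3a,0xfc,0x6e,0x94}
#4 dst[0x04+7] := {0x70,0xa1,0x1c,0xba,0xb5,0x1d,0xf8}
#5 dst[0x0f+2] := {0x70,0xa1}
query mem[0x01]=0xba, mem[0x0d]=0xfc, mem[0x0f]=0x70, mem[0x04]=0x70, mem[0x1d]=0xba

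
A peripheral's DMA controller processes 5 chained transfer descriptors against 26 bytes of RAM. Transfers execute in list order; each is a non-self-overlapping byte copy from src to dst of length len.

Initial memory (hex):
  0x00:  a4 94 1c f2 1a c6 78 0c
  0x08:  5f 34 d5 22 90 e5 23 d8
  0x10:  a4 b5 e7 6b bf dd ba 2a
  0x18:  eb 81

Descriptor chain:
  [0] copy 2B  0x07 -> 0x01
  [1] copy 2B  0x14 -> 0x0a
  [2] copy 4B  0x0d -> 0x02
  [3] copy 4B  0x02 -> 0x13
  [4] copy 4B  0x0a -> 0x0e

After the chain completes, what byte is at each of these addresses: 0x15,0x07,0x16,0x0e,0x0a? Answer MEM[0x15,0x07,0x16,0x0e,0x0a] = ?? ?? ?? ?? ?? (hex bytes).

MEM[0x15,0x07,0x16,0x0e,0x0a] = d8 0c a4 bf bf

D0: mem[0x01..0x02] <- [0c 5f]
D1: mem[0x0a..0x0b] <- [bf dd]
D2: mem[0x02..0x05] <- [e5 23 d8 a4]
D3: mem[0x13..0x16] <- [e5 23 d8 a4]
D4: mem[0x0e..0x11] <- [bf dd 90 e5]
query mem[0x15]=0xd8, mem[0x07]=0x0c, mem[0x16]=0xa4, mem[0x0e]=0xbf, mem[0x0a]=0xbf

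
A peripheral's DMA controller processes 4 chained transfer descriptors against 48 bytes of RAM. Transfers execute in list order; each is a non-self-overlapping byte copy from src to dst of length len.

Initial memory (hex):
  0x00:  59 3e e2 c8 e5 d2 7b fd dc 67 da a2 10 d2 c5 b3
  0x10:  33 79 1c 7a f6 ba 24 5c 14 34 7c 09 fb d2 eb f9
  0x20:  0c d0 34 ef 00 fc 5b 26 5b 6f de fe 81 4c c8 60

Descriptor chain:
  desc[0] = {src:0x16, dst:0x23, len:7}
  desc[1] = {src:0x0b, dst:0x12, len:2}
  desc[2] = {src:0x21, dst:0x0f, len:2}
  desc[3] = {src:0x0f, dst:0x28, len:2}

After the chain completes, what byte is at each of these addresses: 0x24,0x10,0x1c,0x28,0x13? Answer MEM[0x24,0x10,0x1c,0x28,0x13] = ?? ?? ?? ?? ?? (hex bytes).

D0: mem[0x23..0x29] <- [24 5c 14 34 7c 09 fb]
D1: mem[0x12..0x13] <- [a2 10]
D2: mem[0x0f..0x10] <- [d0 34]
D3: mem[0x28..0x29] <- [d0 34]
query mem[0x24]=0x5c, mem[0x10]=0x34, mem[0x1c]=0xfb, mem[0x28]=0xd0, mem[0x13]=0x10

MEM[0x24,0x10,0x1c,0x28,0x13] = 5c 34 fb d0 10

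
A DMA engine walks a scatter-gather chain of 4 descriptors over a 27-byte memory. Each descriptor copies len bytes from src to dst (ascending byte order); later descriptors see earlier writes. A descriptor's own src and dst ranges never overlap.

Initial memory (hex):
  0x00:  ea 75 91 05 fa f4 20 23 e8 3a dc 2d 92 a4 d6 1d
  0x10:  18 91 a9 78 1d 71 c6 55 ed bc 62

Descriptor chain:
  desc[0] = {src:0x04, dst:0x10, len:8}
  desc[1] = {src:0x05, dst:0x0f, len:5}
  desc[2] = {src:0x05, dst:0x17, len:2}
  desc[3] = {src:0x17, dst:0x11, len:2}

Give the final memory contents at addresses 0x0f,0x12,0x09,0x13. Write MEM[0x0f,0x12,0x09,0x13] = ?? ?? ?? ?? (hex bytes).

MEM[0x0f,0x12,0x09,0x13] = f4 20 3a 3a

D0: mem[0x10..0x17] <- [fa f4 20 23 e8 3a dc 2d]
D1: mem[0x0f..0x13] <- [f4 20 23 e8 3a]
D2: mem[0x17..0x18] <- [f4 20]
D3: mem[0x11..0x12] <- [f4 20]
query mem[0x0f]=0xf4, mem[0x12]=0x20, mem[0x09]=0x3a, mem[0x13]=0x3a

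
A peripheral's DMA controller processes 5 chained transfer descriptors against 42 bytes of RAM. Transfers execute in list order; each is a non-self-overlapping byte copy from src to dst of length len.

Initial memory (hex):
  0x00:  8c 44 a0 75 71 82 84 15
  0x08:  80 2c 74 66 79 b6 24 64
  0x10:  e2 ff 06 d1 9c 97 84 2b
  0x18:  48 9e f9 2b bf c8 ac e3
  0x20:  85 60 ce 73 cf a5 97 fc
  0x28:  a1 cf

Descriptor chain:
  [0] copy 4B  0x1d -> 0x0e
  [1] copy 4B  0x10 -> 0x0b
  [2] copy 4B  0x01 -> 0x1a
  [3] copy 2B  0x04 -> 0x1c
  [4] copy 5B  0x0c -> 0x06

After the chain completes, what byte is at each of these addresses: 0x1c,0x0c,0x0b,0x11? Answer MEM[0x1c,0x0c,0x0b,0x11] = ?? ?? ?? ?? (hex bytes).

MEM[0x1c,0x0c,0x0b,0x11] = 71 85 e3 85

#0 dst[0x0e+4] := {0xc8,0xac,0xe3,0x85}
#1 dst[0x0b+4] := {0xe3,0x85,0x06,0xd1}
#2 dst[0x1a+4] := {0x44,0xa0,0x75,0x71}
#3 dst[0x1c+2] := {0x71,0x82}
#4 dst[0x06+5] := {0x85,0x06,0xd1,0xac,0xe3}
query mem[0x1c]=0x71, mem[0x0c]=0x85, mem[0x0b]=0xe3, mem[0x11]=0x85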